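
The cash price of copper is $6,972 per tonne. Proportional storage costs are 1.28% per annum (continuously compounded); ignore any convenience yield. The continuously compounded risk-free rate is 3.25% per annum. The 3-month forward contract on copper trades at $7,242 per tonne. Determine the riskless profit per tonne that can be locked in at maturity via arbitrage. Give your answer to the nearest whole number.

Fair forward: F* = S·e^(carry·T), with carry = (r + u) = 0.0325 + 0.0128 = 0.0453
F* = 6972 · e^(0.0453 × 3/12) = 6972 · e^0.011325 = 6972 × 1.011389 = $7051.4041
Market $7242 > fair $7051.4041: forward overpriced → cash-and-carry (buy spot, short the forward).
At maturity, profit = |F_mkt − F*| = |7242 − 7051.4041| = $191 per tonne

$191 per tonne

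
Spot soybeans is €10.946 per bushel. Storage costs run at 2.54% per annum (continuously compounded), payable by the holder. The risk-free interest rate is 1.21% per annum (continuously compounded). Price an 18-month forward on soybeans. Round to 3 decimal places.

€11.579 per bushel

Net carry = r + u − y = 0.0121 + 0.0254 − 0.0000 = 0.0375
F = S·e^((r+u−y)T) = 10.946 · e^(0.0375 × 18/12) = 10.946 · e^0.056250
= 10.946 × 1.057862 = €11.579 per bushel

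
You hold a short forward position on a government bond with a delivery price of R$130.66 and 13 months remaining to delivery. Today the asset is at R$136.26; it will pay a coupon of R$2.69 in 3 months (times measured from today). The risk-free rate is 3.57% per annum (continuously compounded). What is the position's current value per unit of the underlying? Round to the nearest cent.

-R$7.89

PV(remaining coupons) I = 2.69·e^(−0.0357·3/12) = 2.6661
Current forward F = (S − I)·e^(rT) = (136.26 − 2.6661)·e^(0.0357·13/12) = 133.5939 × 1.039433 = 138.8619
Value (long) = (F − K)·e^(−rT) = (138.8619 − 130.66) × 0.962063 = 7.8907
Short position value = −(long value) = -R$7.89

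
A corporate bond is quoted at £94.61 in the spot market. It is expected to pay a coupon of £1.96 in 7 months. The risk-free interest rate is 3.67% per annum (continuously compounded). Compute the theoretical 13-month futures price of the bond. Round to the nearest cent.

£96.45

PV(coupons) I = 1.96·e^(−0.0367·7/12)
I = 1.9185
F = (S − I)·e^(rT) = (94.61 − 1.9185) · e^(0.0367·13/12)
= 92.6915 · e^0.039758 = 92.6915 × 1.040559 = £96.45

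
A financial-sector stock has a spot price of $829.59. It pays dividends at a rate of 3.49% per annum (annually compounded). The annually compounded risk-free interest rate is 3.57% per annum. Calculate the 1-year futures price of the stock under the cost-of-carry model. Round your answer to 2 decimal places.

$830.23

F = S · (1+r)^T / (1+q)^T
= 829.59 × 1.035700 / 1.034900 = 829.59 × 1.000773
F = $830.23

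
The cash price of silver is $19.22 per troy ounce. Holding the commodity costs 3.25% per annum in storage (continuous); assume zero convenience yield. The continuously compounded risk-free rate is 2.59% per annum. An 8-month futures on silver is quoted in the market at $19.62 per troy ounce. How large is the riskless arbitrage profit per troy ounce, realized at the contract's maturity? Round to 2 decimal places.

$0.36 per troy ounce

Fair futures: F* = S·e^(carry·T), with carry = (r + u) = 0.0259 + 0.0325 = 0.0584
F* = 19.22 · e^(0.0584 × 8/12) = 19.22 · e^0.038933 = 19.22 × 1.039701 = $19.9831
Market $19.62 < fair $19.9831: forward underpriced → reverse cash-and-carry (short spot, go long the forward).
At maturity, profit = |F_mkt − F*| = |19.62 − 19.9831| = $0.36 per troy ounce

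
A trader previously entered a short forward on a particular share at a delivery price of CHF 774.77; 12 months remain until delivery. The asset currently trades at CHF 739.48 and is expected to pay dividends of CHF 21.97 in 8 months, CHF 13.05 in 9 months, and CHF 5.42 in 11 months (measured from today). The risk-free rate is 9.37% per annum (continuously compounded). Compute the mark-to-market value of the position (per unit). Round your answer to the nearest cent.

CHF 3.77

PV(remaining dividends) I = 21.97·e^(−0.0937·8/12) + 13.05·e^(−0.0937·9/12) + 5.42·e^(−0.0937·11/12) = 37.7779
Current forward F = (S − I)·e^(rT) = (739.48 − 37.7779)·e^(0.0937·12/12) = 701.7021 × 1.098230 = 770.6303
Value (long) = (F − K)·e^(−rT) = (770.6303 − 774.77) × 0.910556 = -3.7694
Short position value = −(long value) = CHF 3.77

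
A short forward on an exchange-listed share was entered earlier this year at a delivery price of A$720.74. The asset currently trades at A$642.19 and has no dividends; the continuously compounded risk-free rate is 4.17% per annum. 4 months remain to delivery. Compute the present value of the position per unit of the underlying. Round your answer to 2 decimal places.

A$68.60

Current fair forward for the remaining 4 months: F = S·e^(r·T), r = 0.0417
F = 642.19 · e^(0.0417 × 4/12) = 642.19 × 1.013997 = 651.1787
Value of long forward = (F − K)·e^(−rT) = (651.1787 − 720.74) · e^(−0.0417·4/12)
= -69.5613 × 0.986196 = -68.60
Short position value = −(long value) = A$68.60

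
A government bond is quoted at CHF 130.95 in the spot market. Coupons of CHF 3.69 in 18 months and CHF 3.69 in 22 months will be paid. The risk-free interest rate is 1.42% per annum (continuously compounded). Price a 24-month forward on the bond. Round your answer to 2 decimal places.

CHF 127.31

PV(coupons) I = 3.69·e^(−0.0142·18/12) + 3.69·e^(−0.0142·22/12)
I = 3.6122 + 3.5952 = 7.2074
F = (S − I)·e^(rT) = (130.95 − 7.2074) · e^(0.0142·24/12)
= 123.7426 · e^0.028400 = 123.7426 × 1.028807 = CHF 127.31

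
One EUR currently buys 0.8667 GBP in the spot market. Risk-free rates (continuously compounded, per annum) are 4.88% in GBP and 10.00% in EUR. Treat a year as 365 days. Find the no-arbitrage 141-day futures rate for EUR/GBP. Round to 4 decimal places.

0.8497

F = S·e^((r_GBP − r_EUR)T) = 0.8667 · e^((0.0488 − 0.1000) × 141/365)
= 0.8667 · e^-0.019779 = 0.8667 × 0.980415
F = 0.8497 GBP per EUR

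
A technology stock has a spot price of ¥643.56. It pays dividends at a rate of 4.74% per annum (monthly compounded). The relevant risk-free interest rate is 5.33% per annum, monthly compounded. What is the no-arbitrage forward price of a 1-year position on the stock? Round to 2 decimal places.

F = S · (1+r/12)^(12T) / (1+q/12)^(12T)
= 643.56 × 1.054622 / 1.048443 = 643.56 × 1.005894
F = ¥647.35

¥647.35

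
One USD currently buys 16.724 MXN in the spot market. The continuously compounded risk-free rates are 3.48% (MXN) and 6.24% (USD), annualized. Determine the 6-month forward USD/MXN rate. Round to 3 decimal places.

16.495

F = S·e^((r_MXN − r_USD)T) = 16.724 · e^((0.0348 − 0.0624) × 6/12)
= 16.724 · e^-0.013800 = 16.724 × 0.986295
F = 16.495 MXN per USD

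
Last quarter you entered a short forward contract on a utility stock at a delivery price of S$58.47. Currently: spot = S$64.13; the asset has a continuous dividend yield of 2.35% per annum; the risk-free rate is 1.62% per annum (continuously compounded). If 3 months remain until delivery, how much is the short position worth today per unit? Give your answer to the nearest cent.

Current fair forward for the remaining 3 months: F = S·e^((r − q)·T), (r − q) = 0.0162 − 0.0235 = -0.0073
F = 64.13 · e^(-0.0073 × 3/12) = 64.13 × 0.998177 = 64.0131
Value of long forward = (F − K)·e^(−rT) = (64.0131 − 58.47) · e^(−0.0162·3/12)
= 5.5431 × 0.995958 = 5.52
Short position value = −(long value) = -S$5.52

-S$5.52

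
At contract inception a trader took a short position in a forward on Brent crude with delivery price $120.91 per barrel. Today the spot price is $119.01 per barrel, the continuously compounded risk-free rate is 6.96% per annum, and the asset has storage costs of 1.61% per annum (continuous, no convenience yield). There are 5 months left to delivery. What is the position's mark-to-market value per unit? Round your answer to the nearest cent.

-$2.36 per barrel

Current fair forward for the remaining 5 months: F = S·e^((r + u)·T), (r + u) = 0.0696 + 0.0161 = 0.0857
F = 119.01 · e^(0.0857 × 5/12) = 119.01 × 1.036354 = 123.3365
Value of long forward = (F − K)·e^(−rT) = (123.3365 − 120.91) · e^(−0.0696·5/12)
= 2.4265 × 0.971416 = 2.36
Short position value = −(long value) = -$2.36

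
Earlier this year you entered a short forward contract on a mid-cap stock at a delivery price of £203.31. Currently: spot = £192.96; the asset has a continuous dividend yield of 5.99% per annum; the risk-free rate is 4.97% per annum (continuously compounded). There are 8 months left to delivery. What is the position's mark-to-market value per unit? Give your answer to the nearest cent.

£11.28

Current fair forward for the remaining 8 months: F = S·e^((r − q)·T), (r − q) = 0.0497 − 0.0599 = -0.0102
F = 192.96 · e^(-0.0102 × 8/12) = 192.96 × 0.993223 = 191.6523
Value of long forward = (F − K)·e^(−rT) = (191.6523 − 203.31) · e^(−0.0497·8/12)
= -11.6577 × 0.967410 = -11.28
Short position value = −(long value) = £11.28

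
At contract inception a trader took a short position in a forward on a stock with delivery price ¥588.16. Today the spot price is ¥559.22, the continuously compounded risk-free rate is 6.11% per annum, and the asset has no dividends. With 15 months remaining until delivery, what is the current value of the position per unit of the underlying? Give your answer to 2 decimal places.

-¥14.31

Current fair forward for the remaining 15 months: F = S·e^(r·T), r = 0.0611
F = 559.22 · e^(0.0611 × 15/12) = 559.22 × 1.079367 = 603.6036
Value of long forward = (F − K)·e^(−rT) = (603.6036 − 588.16) · e^(−0.0611·15/12)
= 15.4436 × 0.926469 = 14.31
Short position value = −(long value) = -¥14.31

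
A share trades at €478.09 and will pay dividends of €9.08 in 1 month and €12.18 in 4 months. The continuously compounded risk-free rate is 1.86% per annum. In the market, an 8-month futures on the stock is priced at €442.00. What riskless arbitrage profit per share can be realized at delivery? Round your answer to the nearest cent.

PV(dividends) I = 9.08·e^(−0.0186·1/12) + 12.18·e^(−0.0186·4/12) = 21.1707
Fair futures F* = (S − I)·e^(rT) = (478.09 − 21.1707)·e^0.012400 = 456.9193 × 1.012477 = 462.6203
Market €442.00 < fair 462.6203: forward underpriced → reverse cash-and-carry (short the stock, invest proceeds at r, pay the dividends, go long the forward).
Profit at T = |F_mkt − F*| = |442.00 − 462.6203| = €20.62 per share

€20.62 per share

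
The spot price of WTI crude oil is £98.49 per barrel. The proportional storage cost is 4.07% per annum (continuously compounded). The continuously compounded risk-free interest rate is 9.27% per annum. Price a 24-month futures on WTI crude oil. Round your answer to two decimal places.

£128.61 per barrel

Net carry = r + u − y = 0.0927 + 0.0407 − 0.0000 = 0.1334
F = S·e^((r+u−y)T) = 98.49 · e^(0.1334 × 24/12) = 98.49 · e^0.266800
= 98.49 × 1.305779 = £128.61 per barrel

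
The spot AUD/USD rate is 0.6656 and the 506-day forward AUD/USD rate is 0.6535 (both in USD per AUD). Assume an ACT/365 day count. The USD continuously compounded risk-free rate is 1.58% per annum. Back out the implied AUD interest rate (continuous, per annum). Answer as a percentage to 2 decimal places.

2.90%

F = S·e^((r_USD − r_AUD)T) ⇒ r_AUD = r_USD − ln(F/S)/T
ln(0.6535/0.6656) = -0.018346; /(506/365) = -0.013234
r_AUD = 0.0158 + 0.013234 = 0.029034
r_AUD = 2.90%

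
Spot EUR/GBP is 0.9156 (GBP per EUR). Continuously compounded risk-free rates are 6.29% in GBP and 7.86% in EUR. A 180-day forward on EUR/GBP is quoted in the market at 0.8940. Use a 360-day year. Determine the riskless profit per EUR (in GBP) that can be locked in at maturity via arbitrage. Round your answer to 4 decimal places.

Fair forward: F* = S·e^(carry·T), with carry = (r_GBP − r_EUR) = 0.0629 − 0.0786 = -0.0157
F* = 0.9156 · e^(-0.0157 × 180/360) = 0.9156 · e^-0.007850 = 0.9156 × 0.992181 = 0.9084
Market 0.8940 < fair 0.9084: forward underpriced → reverse cash-and-carry (short spot, go long the forward).
At maturity, profit = |F_mkt − F*| = |0.8940 − 0.9084| = 0.0144 per EUR (in GBP)

0.0144 per EUR (in GBP)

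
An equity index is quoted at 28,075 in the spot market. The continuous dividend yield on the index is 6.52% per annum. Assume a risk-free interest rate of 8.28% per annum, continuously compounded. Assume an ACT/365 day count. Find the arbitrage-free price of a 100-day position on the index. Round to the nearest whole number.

F = S·e^((r − q)T) = 28075 · e^((0.0828 − 0.0652) × 100/365)
= 28075 · e^0.004822 = 28075 × 1.004834
F = 28,211

28,211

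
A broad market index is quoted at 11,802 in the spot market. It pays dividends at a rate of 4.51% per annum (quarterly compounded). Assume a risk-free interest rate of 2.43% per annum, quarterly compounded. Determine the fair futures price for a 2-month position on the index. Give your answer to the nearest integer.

F = S · (1+r/4)^(4T) / (1+q/4)^(4T)
= 11802 × 1.004046 / 1.007503 = 11802 × 0.996569
F = 11,762

11,762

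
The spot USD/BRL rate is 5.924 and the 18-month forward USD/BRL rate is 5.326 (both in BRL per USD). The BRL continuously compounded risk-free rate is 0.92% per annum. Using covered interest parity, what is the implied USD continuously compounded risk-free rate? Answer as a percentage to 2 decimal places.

F = S·e^((r_BRL − r_USD)T) ⇒ r_USD = r_BRL − ln(F/S)/T
ln(5.326/5.924) = -0.106411; /(18/12) = -0.070941
r_USD = 0.0092 + 0.070941 = 0.080141
r_USD = 8.01%

8.01%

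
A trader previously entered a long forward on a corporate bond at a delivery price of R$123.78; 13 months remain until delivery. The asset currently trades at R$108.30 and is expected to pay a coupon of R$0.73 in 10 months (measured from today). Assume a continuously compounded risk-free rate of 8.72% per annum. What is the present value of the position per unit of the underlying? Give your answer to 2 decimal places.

PV(remaining coupons) I = 0.73·e^(−0.0872·10/12) = 0.6788
Current forward F = (S − I)·e^(rT) = (108.30 − 0.6788)·e^(0.0872·13/12) = 107.6212 × 1.099073 = 118.2836
Value (long) = (F − K)·e^(−rT) = (118.2836 − 123.78) × 0.909858 = -5.0009
Value = -R$5.00

-R$5.00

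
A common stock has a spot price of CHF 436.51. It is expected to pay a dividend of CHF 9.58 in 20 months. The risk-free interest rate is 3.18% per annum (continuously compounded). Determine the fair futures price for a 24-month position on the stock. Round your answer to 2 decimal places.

PV(dividends) I = 9.58·e^(−0.0318·20/12)
I = 9.0855
F = (S − I)·e^(rT) = (436.51 − 9.0855) · e^(0.0318·24/12)
= 427.4245 · e^0.063600 = 427.4245 × 1.065666 = CHF 455.49

CHF 455.49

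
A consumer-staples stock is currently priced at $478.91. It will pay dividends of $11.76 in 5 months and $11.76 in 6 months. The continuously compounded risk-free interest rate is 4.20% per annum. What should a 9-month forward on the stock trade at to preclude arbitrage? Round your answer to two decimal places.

$470.43

PV(dividends) I = 11.76·e^(−0.0420·5/12) + 11.76·e^(−0.0420·6/12)
I = 11.5560 + 11.5156 = 23.0716
F = (S − I)·e^(rT) = (478.91 − 23.0716) · e^(0.0420·9/12)
= 455.8384 · e^0.031500 = 455.8384 × 1.032001 = $470.43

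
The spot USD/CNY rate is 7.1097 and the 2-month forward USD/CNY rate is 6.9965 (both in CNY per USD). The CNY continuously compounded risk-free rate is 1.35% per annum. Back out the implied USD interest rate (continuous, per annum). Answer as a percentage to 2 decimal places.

F = S·e^((r_CNY − r_USD)T) ⇒ r_USD = r_CNY − ln(F/S)/T
ln(6.9965/7.1097) = -0.016050; /(2/12) = -0.096300
r_USD = 0.0135 + 0.096300 = 0.109800
r_USD = 10.98%

10.98%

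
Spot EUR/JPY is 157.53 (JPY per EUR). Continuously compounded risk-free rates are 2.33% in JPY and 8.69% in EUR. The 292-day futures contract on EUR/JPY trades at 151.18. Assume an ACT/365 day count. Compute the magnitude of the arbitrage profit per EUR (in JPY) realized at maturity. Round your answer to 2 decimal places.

1.46 per EUR (in JPY)

Fair futures: F* = S·e^(carry·T), with carry = (r_JPY − r_EUR) = 0.0233 − 0.0869 = -0.0636
F* = 157.53 · e^(-0.0636 × 292/365) = 157.53 · e^-0.050880 = 157.53 × 0.950393 = 149.7154
Market 151.18 > fair 149.7154: forward overpriced → cash-and-carry (buy spot, short the forward).
At maturity, profit = |F_mkt − F*| = |151.18 − 149.7154| = 1.46 per EUR (in JPY)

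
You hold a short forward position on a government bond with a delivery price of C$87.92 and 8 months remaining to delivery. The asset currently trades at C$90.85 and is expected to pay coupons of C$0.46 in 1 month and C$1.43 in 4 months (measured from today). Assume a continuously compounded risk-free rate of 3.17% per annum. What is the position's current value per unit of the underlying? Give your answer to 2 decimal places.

-C$2.89

PV(remaining coupons) I = 0.46·e^(−0.0317·1/12) + 1.43·e^(−0.0317·4/12) = 1.8738
Current forward F = (S − I)·e^(rT) = (90.85 − 1.8738)·e^(0.0317·8/12) = 88.9762 × 1.021358 = 90.8766
Value (long) = (F − K)·e^(−rT) = (90.8766 − 87.92) × 0.979088 = 2.8948
Short position value = −(long value) = -C$2.89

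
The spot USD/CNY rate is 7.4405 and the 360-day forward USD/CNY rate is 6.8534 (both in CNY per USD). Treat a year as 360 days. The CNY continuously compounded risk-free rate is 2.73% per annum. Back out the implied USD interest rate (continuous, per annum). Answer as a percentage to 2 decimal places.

10.95%

F = S·e^((r_CNY − r_USD)T) ⇒ r_USD = r_CNY − ln(F/S)/T
ln(6.8534/7.4405) = -0.082193; /(360/360) = -0.082193
r_USD = 0.0273 + 0.082193 = 0.109493
r_USD = 10.95%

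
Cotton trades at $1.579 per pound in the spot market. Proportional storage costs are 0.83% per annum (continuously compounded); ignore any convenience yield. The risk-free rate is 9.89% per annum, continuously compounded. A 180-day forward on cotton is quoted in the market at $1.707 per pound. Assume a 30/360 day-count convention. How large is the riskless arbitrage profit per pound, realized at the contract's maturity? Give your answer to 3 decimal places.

$0.041 per pound

Fair forward: F* = S·e^(carry·T), with carry = (r + u) = 0.0989 + 0.0083 = 0.1072
F* = 1.579 · e^(0.1072 × 180/360) = 1.579 · e^0.053600 = 1.579 × 1.055062 = $1.6659
Market $1.707 > fair $1.6659: forward overpriced → cash-and-carry (buy spot, short the forward).
At maturity, profit = |F_mkt − F*| = |1.707 − 1.6659| = $0.041 per pound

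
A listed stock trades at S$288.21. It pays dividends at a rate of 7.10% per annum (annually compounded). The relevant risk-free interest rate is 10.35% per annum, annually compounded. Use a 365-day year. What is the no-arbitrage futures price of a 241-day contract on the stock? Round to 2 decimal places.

F = S · (1+r)^T / (1+q)^T
= 288.21 × 1.067189 / 1.046331 = 288.21 × 1.019934
F = S$293.96

S$293.96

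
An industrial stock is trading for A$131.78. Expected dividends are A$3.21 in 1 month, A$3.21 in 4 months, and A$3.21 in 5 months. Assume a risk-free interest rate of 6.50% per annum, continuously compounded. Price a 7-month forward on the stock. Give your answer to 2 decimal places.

PV(dividends) I = 3.21·e^(−0.0650·1/12) + 3.21·e^(−0.0650·4/12) + 3.21·e^(−0.0650·5/12)
I = 3.1927 + 3.1412 + 3.1242 = 9.4581
F = (S − I)·e^(rT) = (131.78 − 9.4581) · e^(0.0650·7/12)
= 122.3219 · e^0.037917 = 122.3219 × 1.038645 = A$127.05

A$127.05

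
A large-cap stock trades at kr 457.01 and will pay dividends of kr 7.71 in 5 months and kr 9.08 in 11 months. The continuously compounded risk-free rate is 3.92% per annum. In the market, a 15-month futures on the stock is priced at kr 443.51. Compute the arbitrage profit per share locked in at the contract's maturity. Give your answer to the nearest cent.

PV(dividends) I = 7.71·e^(−0.0392·5/12) + 9.08·e^(−0.0392·11/12) = 16.3446
Fair futures F* = (S − I)·e^(rT) = (457.01 − 16.3446)·e^0.049000 = 440.6654 × 1.050220 = 462.7956
Market kr 443.51 < fair 462.7956: forward underpriced → reverse cash-and-carry (short the stock, invest proceeds at r, pay the dividends, go long the forward).
Profit at T = |F_mkt − F*| = |443.51 − 462.7956| = kr 19.29 per share

kr 19.29 per share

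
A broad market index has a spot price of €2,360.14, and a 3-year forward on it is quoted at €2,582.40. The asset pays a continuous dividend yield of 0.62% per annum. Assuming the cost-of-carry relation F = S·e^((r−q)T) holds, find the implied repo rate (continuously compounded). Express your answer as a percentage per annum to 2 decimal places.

From F = S·e^((r−q)T): (r − q) = ln(F/S)/T
ln(2582.40/2360.14) = ln(1.094172) = 0.089998
(r − q) = 0.089998 / (3) = 0.029999
r = ln(F/S)/T + q = 0.029999 + 0.0062 = 0.036199
r = 3.62%

3.62%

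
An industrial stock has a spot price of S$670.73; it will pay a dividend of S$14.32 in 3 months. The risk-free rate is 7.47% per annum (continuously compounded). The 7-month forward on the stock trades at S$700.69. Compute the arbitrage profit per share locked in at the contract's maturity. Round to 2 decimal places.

PV(dividends) I = 14.32·e^(−0.0747·3/12) = 14.0551
Fair forward F* = (S − I)·e^(rT) = (670.73 − 14.0551)·e^0.043575 = 656.6749 × 1.044538 = 685.9219
Market S$700.69 > fair 685.9219: forward overpriced → cash-and-carry (borrow at r, buy the stock and collect the dividends, short the forward).
Profit at T = |F_mkt − F*| = |700.69 − 685.9219| = S$14.77 per share

S$14.77 per share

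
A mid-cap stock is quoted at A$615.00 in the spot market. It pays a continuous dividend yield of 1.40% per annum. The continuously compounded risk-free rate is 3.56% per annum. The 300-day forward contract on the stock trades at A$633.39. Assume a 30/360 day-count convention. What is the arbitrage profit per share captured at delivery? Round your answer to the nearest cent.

Fair forward: F* = S·e^(carry·T), with carry = (r − q) = 0.0356 − 0.0140 = 0.0216
F* = 615.00 · e^(0.0216 × 300/360) = 615.00 · e^0.018000 = 615.00 × 1.018163 = A$626.1702
Market A$633.39 > fair A$626.1702: forward overpriced → cash-and-carry (buy spot, short the forward).
At maturity, profit = |F_mkt − F*| = |633.39 − 626.1702| = A$7.22 per share

A$7.22 per share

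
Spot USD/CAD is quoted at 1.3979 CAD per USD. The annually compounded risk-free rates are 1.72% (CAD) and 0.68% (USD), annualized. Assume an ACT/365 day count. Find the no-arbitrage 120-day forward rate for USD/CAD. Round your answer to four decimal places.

By covered interest parity, F = S · (1+r_CAD)^T / (1+r_USD)^T
= 1.3979 × 1.005622 / 1.002231 = 1.3979 × 1.003383
F = 1.4026 CAD per USD

1.4026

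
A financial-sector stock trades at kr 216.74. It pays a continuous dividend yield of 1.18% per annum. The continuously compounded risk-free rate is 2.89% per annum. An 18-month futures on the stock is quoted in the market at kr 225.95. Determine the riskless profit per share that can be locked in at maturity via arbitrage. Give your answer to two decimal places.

kr 3.58 per share

Fair futures: F* = S·e^(carry·T), with carry = (r − q) = 0.0289 − 0.0118 = 0.0171
F* = 216.74 · e^(0.0171 × 18/12) = 216.74 · e^0.025650 = 216.74 × 1.025982 = kr 222.3713
Market kr 225.95 > fair kr 222.3713: forward overpriced → cash-and-carry (buy spot, short the forward).
At maturity, profit = |F_mkt − F*| = |225.95 − 222.3713| = kr 3.58 per share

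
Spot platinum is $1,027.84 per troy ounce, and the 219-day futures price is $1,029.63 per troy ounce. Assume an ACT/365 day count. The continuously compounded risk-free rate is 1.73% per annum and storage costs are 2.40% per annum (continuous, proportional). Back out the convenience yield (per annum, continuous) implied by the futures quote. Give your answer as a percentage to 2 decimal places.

F = S·e^((r+u−y)T) ⇒ (r+u−y) = ln(F/S)/T
ln(1029.63/1027.84) = 0.001740; /T ⇒ 0.002900
y = r + u − ln(F/S)/T = 0.0173 + 0.0240 − 0.002900 = 0.038400
y = 3.84%

3.84%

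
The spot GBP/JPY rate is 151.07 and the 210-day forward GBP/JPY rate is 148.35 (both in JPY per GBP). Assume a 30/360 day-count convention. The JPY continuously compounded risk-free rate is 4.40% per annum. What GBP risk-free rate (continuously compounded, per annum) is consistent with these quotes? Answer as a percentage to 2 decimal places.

7.51%

F = S·e^((r_JPY − r_GBP)T) ⇒ r_GBP = r_JPY − ln(F/S)/T
ln(148.35/151.07) = -0.018169; /(210/360) = -0.031147
r_GBP = 0.0440 + 0.031147 = 0.075147
r_GBP = 7.51%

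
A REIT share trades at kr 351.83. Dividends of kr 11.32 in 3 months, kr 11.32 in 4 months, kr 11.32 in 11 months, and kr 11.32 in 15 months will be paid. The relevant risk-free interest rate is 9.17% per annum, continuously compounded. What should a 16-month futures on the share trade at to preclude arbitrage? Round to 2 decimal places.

kr 349.51

PV(dividends) I = 11.32·e^(−0.0917·3/12) + 11.32·e^(−0.0917·4/12) + 11.32·e^(−0.0917·11/12) + 11.32·e^(−0.0917·15/12)
I = 11.0634 + 10.9792 + 10.4074 + 10.0940 = 42.5440
F = (S − I)·e^(rT) = (351.83 − 42.5440) · e^(0.0917·16/12)
= 309.2860 · e^0.122267 = 309.2860 × 1.130056 = kr 349.51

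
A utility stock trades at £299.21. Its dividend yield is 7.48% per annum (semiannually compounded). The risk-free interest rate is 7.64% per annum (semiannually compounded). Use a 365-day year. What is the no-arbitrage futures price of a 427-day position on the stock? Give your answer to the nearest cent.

F = S · (1+r/2)^(2T) / (1+q/2)^(2T)
= 299.21 × 1.091674 / 1.089707 = 299.21 × 1.001805
F = £299.75

£299.75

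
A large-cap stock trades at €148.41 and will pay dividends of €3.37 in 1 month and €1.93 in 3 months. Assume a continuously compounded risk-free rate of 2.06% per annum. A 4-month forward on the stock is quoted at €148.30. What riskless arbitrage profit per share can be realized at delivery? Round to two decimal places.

€4.19 per share

PV(dividends) I = 3.37·e^(−0.0206·1/12) + 1.93·e^(−0.0206·3/12) = 5.2843
Fair forward F* = (S − I)·e^(rT) = (148.41 − 5.2843)·e^0.006867 = 143.1257 × 1.006891 = 144.1120
Market €148.30 > fair 144.1120: forward overpriced → cash-and-carry (borrow at r, buy the stock and collect the dividends, short the forward).
Profit at T = |F_mkt − F*| = |148.30 − 144.1120| = €4.19 per share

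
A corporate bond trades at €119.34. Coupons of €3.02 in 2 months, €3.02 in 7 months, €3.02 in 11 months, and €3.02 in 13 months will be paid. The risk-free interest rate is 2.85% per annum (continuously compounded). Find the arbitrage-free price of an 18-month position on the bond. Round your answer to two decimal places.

PV(coupons) I = 3.02·e^(−0.0285·2/12) + 3.02·e^(−0.0285·7/12) + 3.02·e^(−0.0285·11/12) + 3.02·e^(−0.0285·13/12)
I = 3.0057 + 2.9702 + 2.9421 + 2.9282 = 11.8462
F = (S − I)·e^(rT) = (119.34 − 11.8462) · e^(0.0285·18/12)
= 107.4938 · e^0.042750 = 107.4938 × 1.043677 = €112.19

€112.19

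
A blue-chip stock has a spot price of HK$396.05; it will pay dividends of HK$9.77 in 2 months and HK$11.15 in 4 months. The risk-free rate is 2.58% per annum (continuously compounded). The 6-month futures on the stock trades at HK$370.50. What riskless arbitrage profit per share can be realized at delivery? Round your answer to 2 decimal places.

HK$9.64 per share

PV(dividends) I = 9.77·e^(−0.0258·2/12) + 11.15·e^(−0.0258·4/12) = 20.7826
Fair futures F* = (S − I)·e^(rT) = (396.05 − 20.7826)·e^0.012900 = 375.2674 × 1.012984 = 380.1399
Market HK$370.50 < fair 380.1399: forward underpriced → reverse cash-and-carry (short the stock, invest proceeds at r, pay the dividends, go long the forward).
Profit at T = |F_mkt − F*| = |370.50 − 380.1399| = HK$9.64 per share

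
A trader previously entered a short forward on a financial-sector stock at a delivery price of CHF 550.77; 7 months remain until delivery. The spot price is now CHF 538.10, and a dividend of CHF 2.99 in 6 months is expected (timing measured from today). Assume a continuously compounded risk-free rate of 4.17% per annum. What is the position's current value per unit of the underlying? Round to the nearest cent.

CHF 2.36

PV(remaining dividends) I = 2.99·e^(−0.0417·6/12) = 2.9283
Current forward F = (S − I)·e^(rT) = (538.10 − 2.9283)·e^(0.0417·7/12) = 535.1717 × 1.024623 = 548.3492
Value (long) = (F − K)·e^(−rT) = (548.3492 − 550.77) × 0.975968 = -2.3626
Short position value = −(long value) = CHF 2.36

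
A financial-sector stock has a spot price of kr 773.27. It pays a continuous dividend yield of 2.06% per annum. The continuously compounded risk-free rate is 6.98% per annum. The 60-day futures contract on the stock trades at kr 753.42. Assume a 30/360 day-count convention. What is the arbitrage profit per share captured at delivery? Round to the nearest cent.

Fair futures: F* = S·e^(carry·T), with carry = (r − q) = 0.0698 − 0.0206 = 0.0492
F* = 773.27 · e^(0.0492 × 60/360) = 773.27 · e^0.008200 = 773.27 × 1.008234 = kr 779.6371
Market kr 753.42 < fair kr 779.6371: forward underpriced → reverse cash-and-carry (short spot, go long the forward).
At maturity, profit = |F_mkt − F*| = |753.42 − 779.6371| = kr 26.22 per share

kr 26.22 per share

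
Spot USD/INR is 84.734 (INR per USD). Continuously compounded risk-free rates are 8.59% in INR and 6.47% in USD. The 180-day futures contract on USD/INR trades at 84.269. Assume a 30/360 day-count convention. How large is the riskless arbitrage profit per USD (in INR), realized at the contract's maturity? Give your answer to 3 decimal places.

1.368 per USD (in INR)

Fair futures: F* = S·e^(carry·T), with carry = (r_INR − r_USD) = 0.0859 − 0.0647 = 0.0212
F* = 84.734 · e^(0.0212 × 180/360) = 84.734 · e^0.010600 = 84.734 × 1.010656 = 85.6369
Market 84.269 < fair 85.6369: forward underpriced → reverse cash-and-carry (short spot, go long the forward).
At maturity, profit = |F_mkt − F*| = |84.269 − 85.6369| = 1.368 per USD (in INR)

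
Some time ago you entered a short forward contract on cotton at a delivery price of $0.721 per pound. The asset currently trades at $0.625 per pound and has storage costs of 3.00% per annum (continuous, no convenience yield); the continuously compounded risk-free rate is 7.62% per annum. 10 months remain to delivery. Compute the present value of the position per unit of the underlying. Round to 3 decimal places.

Current fair forward for the remaining 10 months: F = S·e^((r + u)·T), (r + u) = 0.0762 + 0.0300 = 0.1062
F = 0.625 · e^(0.1062 × 10/12) = 0.625 × 1.092534 = 0.6828
Value of long forward = (F − K)·e^(−rT) = (0.6828 − 0.721) · e^(−0.0762·10/12)
= -0.0382 × 0.938474 = -0.036
Short position value = −(long value) = $0.036

$0.036 per pound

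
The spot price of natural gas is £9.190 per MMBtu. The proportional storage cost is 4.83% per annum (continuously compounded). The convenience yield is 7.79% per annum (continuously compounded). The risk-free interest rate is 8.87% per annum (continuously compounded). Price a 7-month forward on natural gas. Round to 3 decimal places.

£9.512 per MMBtu

Net carry = r + u − y = 0.0887 + 0.0483 − 0.0779 = 0.0591
F = S·e^((r+u−y)T) = 9.190 · e^(0.0591 × 7/12) = 9.190 · e^0.034475
= 9.190 × 1.035076 = £9.512 per MMBtu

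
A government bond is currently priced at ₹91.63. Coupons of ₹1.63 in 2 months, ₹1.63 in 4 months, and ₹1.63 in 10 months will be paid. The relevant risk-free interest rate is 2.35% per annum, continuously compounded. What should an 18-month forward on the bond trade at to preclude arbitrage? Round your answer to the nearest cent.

PV(coupons) I = 1.63·e^(−0.0235·2/12) + 1.63·e^(−0.0235·4/12) + 1.63·e^(−0.0235·10/12)
I = 1.6236 + 1.6173 + 1.5984 = 4.8393
F = (S − I)·e^(rT) = (91.63 − 4.8393) · e^(0.0235·18/12)
= 86.7907 · e^0.035250 = 86.7907 × 1.035879 = ₹89.90

₹89.90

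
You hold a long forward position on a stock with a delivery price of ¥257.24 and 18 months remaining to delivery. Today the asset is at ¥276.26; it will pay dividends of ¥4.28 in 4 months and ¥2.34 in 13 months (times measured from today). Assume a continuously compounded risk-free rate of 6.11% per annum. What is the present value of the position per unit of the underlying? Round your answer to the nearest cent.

¥35.16

PV(remaining dividends) I = 4.28·e^(−0.0611·4/12) + 2.34·e^(−0.0611·13/12) = 6.3838
Current forward F = (S − I)·e^(rT) = (276.26 − 6.3838)·e^(0.0611·18/12) = 269.8762 × 1.095981 = 295.7792
Value (long) = (F − K)·e^(−rT) = (295.7792 − 257.24) × 0.912424 = 35.1641
Value = ¥35.16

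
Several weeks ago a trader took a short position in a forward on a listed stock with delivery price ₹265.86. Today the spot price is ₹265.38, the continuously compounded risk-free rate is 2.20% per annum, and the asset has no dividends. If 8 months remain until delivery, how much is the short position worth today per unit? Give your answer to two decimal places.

-₹3.39

Current fair forward for the remaining 8 months: F = S·e^(r·T), r = 0.0220
F = 265.38 · e^(0.0220 × 8/12) = 265.38 × 1.014775 = 269.3010
Value of long forward = (F − K)·e^(−rT) = (269.3010 − 265.86) · e^(−0.0220·8/12)
= 3.4410 × 0.985440 = 3.39
Short position value = −(long value) = -₹3.39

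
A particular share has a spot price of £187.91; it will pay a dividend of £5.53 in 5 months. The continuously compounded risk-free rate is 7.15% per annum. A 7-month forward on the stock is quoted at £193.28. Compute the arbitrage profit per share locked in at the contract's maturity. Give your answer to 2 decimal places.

PV(dividends) I = 5.53·e^(−0.0715·5/12) = 5.3677
Fair forward F* = (S − I)·e^(rT) = (187.91 − 5.3677)·e^0.041708 = 182.5423 × 1.042590 = 190.3168
Market £193.28 > fair 190.3168: forward overpriced → cash-and-carry (borrow at r, buy the stock and collect the dividends, short the forward).
Profit at T = |F_mkt − F*| = |193.28 − 190.3168| = £2.96 per share

£2.96 per share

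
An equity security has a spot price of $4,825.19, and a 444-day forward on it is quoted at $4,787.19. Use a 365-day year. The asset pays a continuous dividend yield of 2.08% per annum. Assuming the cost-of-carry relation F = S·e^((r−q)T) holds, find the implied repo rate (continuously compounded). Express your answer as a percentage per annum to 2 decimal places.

1.43%

From F = S·e^((r−q)T): (r − q) = ln(F/S)/T
ln(4787.19/4825.19) = ln(0.992125) = -0.007906
(r − q) = -0.007906 / (444/365) = -0.006499
r = ln(F/S)/T + q = -0.006499 + 0.0208 = 0.014301
r = 1.43%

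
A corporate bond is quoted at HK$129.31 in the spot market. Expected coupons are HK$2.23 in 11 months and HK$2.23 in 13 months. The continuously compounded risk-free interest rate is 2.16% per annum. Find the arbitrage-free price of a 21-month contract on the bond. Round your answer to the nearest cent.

PV(coupons) I = 2.23·e^(−0.0216·11/12) + 2.23·e^(−0.0216·13/12)
I = 2.1863 + 2.1784 = 4.3647
F = (S − I)·e^(rT) = (129.31 − 4.3647) · e^(0.0216·21/12)
= 124.9453 · e^0.037800 = 124.9453 × 1.038524 = HK$129.76

HK$129.76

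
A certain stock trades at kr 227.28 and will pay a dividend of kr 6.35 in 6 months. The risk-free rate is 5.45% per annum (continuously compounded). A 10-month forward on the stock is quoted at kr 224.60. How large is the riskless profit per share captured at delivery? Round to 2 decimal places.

PV(dividends) I = 6.35·e^(−0.0545·6/12) = 6.1793
Fair forward F* = (S − I)·e^(rT) = (227.28 − 6.1793)·e^0.045417 = 221.1007 × 1.046464 = 231.3739
Market kr 224.60 < fair 231.3739: forward underpriced → reverse cash-and-carry (short the stock, invest proceeds at r, pay the dividends, go long the forward).
Profit at T = |F_mkt − F*| = |224.60 − 231.3739| = kr 6.77 per share

kr 6.77 per share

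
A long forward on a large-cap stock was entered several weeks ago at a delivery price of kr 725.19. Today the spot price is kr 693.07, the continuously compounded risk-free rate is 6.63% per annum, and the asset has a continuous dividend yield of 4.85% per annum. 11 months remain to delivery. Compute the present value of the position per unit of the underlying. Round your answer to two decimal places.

Current fair forward for the remaining 11 months: F = S·e^((r − q)·T), (r − q) = 0.0663 − 0.0485 = 0.0178
F = 693.07 · e^(0.0178 × 11/12) = 693.07 × 1.016451 = 704.4717
Value of long forward = (F − K)·e^(−rT) = (704.4717 − 725.19) · e^(−0.0663·11/12)
= -20.7183 × 0.941035 = -19.50

-kr 19.50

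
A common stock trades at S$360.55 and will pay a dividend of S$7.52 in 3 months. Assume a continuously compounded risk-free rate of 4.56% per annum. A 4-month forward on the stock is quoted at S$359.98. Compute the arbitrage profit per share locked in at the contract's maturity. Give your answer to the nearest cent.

S$1.46 per share

PV(dividends) I = 7.52·e^(−0.0456·3/12) = 7.4348
Fair forward F* = (S − I)·e^(rT) = (360.55 − 7.4348)·e^0.015200 = 353.1152 × 1.015316 = 358.5235
Market S$359.98 > fair 358.5235: forward overpriced → cash-and-carry (borrow at r, buy the stock and collect the dividends, short the forward).
Profit at T = |F_mkt − F*| = |359.98 − 358.5235| = S$1.46 per share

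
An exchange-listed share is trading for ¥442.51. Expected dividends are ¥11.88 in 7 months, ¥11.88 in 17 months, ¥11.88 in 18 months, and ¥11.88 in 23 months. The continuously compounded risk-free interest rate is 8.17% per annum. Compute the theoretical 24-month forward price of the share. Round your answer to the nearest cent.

¥470.92

PV(dividends) I = 11.88·e^(−0.0817·7/12) + 11.88·e^(−0.0817·17/12) + 11.88·e^(−0.0817·18/12) + 11.88·e^(−0.0817·23/12)
I = 11.3271 + 10.5816 + 10.5098 + 10.1580 = 42.5765
F = (S − I)·e^(rT) = (442.51 − 42.5765) · e^(0.0817·24/12)
= 399.9335 · e^0.163400 = 399.9335 × 1.177508 = ¥470.92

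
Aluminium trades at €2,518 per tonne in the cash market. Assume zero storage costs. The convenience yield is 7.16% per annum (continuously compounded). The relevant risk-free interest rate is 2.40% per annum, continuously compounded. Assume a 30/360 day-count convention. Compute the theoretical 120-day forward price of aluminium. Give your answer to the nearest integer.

€2,478 per tonne

Net carry = r + u − y = 0.0240 + 0.0000 − 0.0716 = -0.0476
F = S·e^((r+u−y)T) = 2518 · e^(-0.0476 × 120/360) = 2518 · e^-0.015867
= 2518 × 0.984258 = €2,478 per tonne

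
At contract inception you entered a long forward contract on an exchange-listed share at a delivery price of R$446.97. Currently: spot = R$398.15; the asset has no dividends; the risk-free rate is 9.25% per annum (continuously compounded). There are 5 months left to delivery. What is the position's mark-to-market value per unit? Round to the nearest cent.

Current fair forward for the remaining 5 months: F = S·e^(r·T), r = 0.0925
F = 398.15 · e^(0.0925 × 5/12) = 398.15 × 1.039294 = 413.7949
Value of long forward = (F − K)·e^(−rT) = (413.7949 − 446.97) · e^(−0.0925·5/12)
= -33.1751 × 0.962192 = -31.92

-R$31.92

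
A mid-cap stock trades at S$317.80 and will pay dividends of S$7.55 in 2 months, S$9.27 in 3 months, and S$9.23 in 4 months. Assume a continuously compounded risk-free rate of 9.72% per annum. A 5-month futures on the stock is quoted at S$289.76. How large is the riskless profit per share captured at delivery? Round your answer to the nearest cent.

S$14.71 per share

PV(dividends) I = 7.55·e^(−0.0972·2/12) + 9.27·e^(−0.0972·3/12) + 9.23·e^(−0.0972·4/12) = 25.4119
Fair futures F* = (S − I)·e^(rT) = (317.80 − 25.4119)·e^0.040500 = 292.3881 × 1.041331 = 304.4728
Market S$289.76 < fair 304.4728: forward underpriced → reverse cash-and-carry (short the stock, invest proceeds at r, pay the dividends, go long the forward).
Profit at T = |F_mkt − F*| = |289.76 − 304.4728| = S$14.71 per share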